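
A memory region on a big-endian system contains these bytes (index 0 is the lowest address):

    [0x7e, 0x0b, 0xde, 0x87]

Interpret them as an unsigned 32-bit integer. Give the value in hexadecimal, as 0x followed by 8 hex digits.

0x7E0BDE87

In big-endian order the high byte comes first in memory.
The bytes are already most-significant first: 0x7E0BDE87.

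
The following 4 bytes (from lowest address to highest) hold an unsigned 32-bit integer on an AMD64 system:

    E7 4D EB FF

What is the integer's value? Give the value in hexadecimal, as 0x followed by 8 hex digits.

0xFFEB4DE7

In little-endian order the low byte comes first in memory.
Reassemble most-significant byte first: FF EB 4D E7 → 0xFFEB4DE7.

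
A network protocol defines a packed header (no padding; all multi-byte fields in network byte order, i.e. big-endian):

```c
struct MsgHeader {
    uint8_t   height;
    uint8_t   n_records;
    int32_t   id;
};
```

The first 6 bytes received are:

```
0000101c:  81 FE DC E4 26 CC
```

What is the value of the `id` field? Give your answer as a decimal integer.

`id` follows `height` (1 B), `n_records` (1 B), so it starts at offset 1 + 1 = 2 and occupies 4 bytes.
Bytes at offsets 2..5: DC E4 26 CC.
Big-endian: lowest address holds the most-significant byte.
The bytes are already most-significant first: 0xDCE426CC.
Top bit is set, so as a signed 32-bit value this is 0xDCE426CC − 2^32 = -589027636.

-589027636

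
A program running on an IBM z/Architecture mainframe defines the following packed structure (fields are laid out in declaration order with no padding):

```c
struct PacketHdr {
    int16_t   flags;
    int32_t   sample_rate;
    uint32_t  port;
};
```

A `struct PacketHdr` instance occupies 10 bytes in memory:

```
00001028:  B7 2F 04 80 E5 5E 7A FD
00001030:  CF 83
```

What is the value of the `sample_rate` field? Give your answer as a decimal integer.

`sample_rate` follows `flags` (2 bytes), so it starts at byte offset 2 and occupies 4 bytes.
Bytes at offsets 2..5: 04 80 E5 5E.
In big-endian order the high byte comes first in memory.
The bytes are already most-significant first: 0x0480E55E.
0x0480E55E = 75556190.

75556190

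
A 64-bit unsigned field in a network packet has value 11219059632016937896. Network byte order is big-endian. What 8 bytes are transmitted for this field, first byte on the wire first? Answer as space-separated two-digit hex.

9B B2 1B 4B 50 4B 53 A8

11219059632016937896 in hexadecimal, padded to 64 bits, is 0x9BB21B4B504B53A8.
Split into bytes (most-significant first): 9B B2 1B 4B 50 4B 53 A8.
Big-endian: lowest address holds the most-significant byte.
So the memory order matches the most-significant-first order: 9B B2 1B 4B 50 4B 53 A8.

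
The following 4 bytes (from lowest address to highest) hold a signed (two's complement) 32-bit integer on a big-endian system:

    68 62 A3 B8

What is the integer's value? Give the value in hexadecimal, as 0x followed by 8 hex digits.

Big-endian stores the most-significant byte at the lowest address.
The bytes are already most-significant first: 0x6862A3B8.

0x6862A3B8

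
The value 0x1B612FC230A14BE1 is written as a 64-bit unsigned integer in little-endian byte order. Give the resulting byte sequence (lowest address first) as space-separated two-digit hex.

E1 4B A1 30 C2 2F 61 1B

Split into bytes (most-significant first): 1B 61 2F C2 30 A1 4B E1.
Little-endian stores the least-significant byte at the lowest address.
So at ascending addresses the bytes are E1 4B A1 30 C2 2F 61 1B.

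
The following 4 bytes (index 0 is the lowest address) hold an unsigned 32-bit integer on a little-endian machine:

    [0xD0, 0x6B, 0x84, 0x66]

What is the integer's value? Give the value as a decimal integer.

Little-endian: lowest address holds the least-significant byte.
Reassemble most-significant byte first: 66 84 6B D0 → 0x66846BD0.
0x66846BD0 = 1719954384.

1719954384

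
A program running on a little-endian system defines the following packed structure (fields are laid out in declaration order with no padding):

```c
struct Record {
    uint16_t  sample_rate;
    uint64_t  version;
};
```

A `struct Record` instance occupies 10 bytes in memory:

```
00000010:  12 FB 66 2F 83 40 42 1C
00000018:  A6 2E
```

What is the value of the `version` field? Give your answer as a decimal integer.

3361405242754412390

`version` follows `sample_rate` (2 bytes), so it starts at byte offset 2 and occupies 8 bytes.
Bytes at offsets 2..9: 66 2F 83 40 42 1C A6 2E.
Little-endian: lowest address holds the least-significant byte.
Reassemble most-significant byte first: 2E A6 1C 42 40 83 2F 66 → 0x2EA61C4240832F66.
0x2EA61C4240832F66 = 3361405242754412390.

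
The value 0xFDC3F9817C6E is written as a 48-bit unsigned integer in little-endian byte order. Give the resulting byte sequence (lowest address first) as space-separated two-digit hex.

Split into bytes (most-significant first): FD C3 F9 81 7C 6E.
Little-endian: lowest address holds the least-significant byte.
So at ascending addresses the bytes are 6E 7C 81 F9 C3 FD.

6E 7C 81 F9 C3 FD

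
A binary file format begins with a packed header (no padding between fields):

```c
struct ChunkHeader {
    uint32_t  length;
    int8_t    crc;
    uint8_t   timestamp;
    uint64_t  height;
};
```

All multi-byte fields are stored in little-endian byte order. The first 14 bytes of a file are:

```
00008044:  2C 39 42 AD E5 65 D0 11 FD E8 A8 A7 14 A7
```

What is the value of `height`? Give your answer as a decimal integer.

12039432047773422032

`height` follows `length` (4 B), `crc` (1 B), `timestamp` (1 B), so it starts at offset 4 + 1 + 1 = 6 and occupies 8 bytes.
Bytes at offsets 6..13: D0 11 FD E8 A8 A7 14 A7.
Little-endian stores the least-significant byte at the lowest address.
Reassemble most-significant byte first: A7 14 A7 A8 E8 FD 11 D0 → 0xA714A7A8E8FD11D0.
0xA714A7A8E8FD11D0 = 12039432047773422032.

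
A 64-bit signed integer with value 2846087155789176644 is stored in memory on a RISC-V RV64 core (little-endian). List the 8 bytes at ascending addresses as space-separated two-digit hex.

44 9F 9D 60 30 55 7F 27

2846087155789176644 in hexadecimal, padded to 64 bits, is 0x277F5530609D9F44.
Split into bytes (most-significant first): 27 7F 55 30 60 9D 9F 44.
In little-endian order the low byte comes first in memory.
So at ascending addresses the bytes are 44 9F 9D 60 30 55 7F 27.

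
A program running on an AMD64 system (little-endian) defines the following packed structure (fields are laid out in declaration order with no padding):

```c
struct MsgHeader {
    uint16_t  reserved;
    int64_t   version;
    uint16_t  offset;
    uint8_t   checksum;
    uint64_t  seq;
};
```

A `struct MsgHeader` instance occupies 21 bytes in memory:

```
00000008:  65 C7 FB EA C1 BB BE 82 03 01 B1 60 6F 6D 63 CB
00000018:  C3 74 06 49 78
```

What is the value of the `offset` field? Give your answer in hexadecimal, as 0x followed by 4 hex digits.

0x60B1

`offset` follows `reserved` (2 B), `version` (8 B), so it starts at offset 2 + 8 = 10 and occupies 2 bytes.
Bytes at offsets 10..11: B1 60.
Little-endian stores the least-significant byte at the lowest address.
Reassemble most-significant byte first: 60 B1 → 0x60B1.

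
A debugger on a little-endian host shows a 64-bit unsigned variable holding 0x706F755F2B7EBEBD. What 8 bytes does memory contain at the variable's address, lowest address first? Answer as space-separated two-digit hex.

BD BE 7E 2B 5F 75 6F 70

Split into bytes (most-significant first): 70 6F 75 5F 2B 7E BE BD.
Little-endian: lowest address holds the least-significant byte.
So at ascending addresses the bytes are BD BE 7E 2B 5F 75 6F 70.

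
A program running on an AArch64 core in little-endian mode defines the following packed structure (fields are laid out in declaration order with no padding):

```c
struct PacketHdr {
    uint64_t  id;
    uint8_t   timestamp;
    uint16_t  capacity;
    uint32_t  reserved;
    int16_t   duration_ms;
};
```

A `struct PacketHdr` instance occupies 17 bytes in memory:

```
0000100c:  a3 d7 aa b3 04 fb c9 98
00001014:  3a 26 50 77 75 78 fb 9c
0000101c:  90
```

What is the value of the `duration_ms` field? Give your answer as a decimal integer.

-28516

`duration_ms` follows `id` (8 B), `timestamp` (1 B), `capacity` (2 B), `reserved` (4 B), so it starts at offset 8 + 1 + 2 + 4 = 15 and occupies 2 bytes.
Bytes at offsets 15..16: 9C 90.
In little-endian order the low byte comes first in memory.
Reassemble most-significant byte first: 90 9C → 0x909C.
Top bit is set, so as a signed 16-bit value this is 0x909C − 2^16 = -28516.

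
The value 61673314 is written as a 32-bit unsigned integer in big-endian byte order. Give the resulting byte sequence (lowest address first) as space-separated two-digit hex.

03 AD 0F 62

61673314 in hexadecimal, padded to 32 bits, is 0x03AD0F62.
Split into bytes (most-significant first): 03 AD 0F 62.
Big-endian stores the most-significant byte at the lowest address.
So the memory order matches the most-significant-first order: 03 AD 0F 62.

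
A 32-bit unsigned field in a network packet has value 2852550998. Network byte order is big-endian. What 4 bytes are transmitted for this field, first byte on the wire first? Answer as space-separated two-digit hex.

2852550998 in hexadecimal, padded to 32 bits, is 0xAA067956.
Split into bytes (most-significant first): AA 06 79 56.
Big-endian: lowest address holds the most-significant byte.
So the memory order matches the most-significant-first order: AA 06 79 56.

AA 06 79 56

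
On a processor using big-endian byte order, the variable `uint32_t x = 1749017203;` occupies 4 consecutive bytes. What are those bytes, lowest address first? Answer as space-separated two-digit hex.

68 3F E2 73

1749017203 in hexadecimal, padded to 32 bits, is 0x683FE273.
Split into bytes (most-significant first): 68 3F E2 73.
In big-endian order the high byte comes first in memory.
So the memory order matches the most-significant-first order: 68 3F E2 73.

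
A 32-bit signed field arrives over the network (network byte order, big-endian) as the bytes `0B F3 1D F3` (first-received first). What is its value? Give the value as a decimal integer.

Big-endian stores the most-significant byte at the lowest address.
The bytes are already most-significant first: 0x0BF31DF3.
0x0BF31DF3 = 200482291.

200482291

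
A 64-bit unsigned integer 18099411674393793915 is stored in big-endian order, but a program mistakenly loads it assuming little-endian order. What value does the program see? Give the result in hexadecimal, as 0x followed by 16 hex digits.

0x7BD5CCE705072EFB

18099411674393793915 in 64-bit hexadecimal is 0xFB2E0705E7CCD57B.
Stored big-endian, the bytes at ascending addresses are FB 2E 07 05 E7 CC D5 7B.
Read back as little-endian, the first byte is least significant, giving 0x7BD5CCE705072EFB.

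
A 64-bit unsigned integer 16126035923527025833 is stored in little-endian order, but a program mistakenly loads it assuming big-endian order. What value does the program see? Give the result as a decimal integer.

16126035923527025833 in 64-bit hexadecimal is 0xDFCB303BA90444A9.
Stored little-endian, the bytes at ascending addresses are A9 44 04 A9 3B 30 CB DF.
Read back as big-endian, the last byte is least significant, giving 0xA94404A93B30CBDF.
0xA94404A93B30CBDF = 12196878815715183583.

12196878815715183583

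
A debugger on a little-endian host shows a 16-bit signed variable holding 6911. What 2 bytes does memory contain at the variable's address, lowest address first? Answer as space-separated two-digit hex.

6911 in hexadecimal, padded to 16 bits, is 0x1AFF.
Split into bytes (most-significant first): 1A FF.
Little-endian stores the least-significant byte at the lowest address.
So at ascending addresses the bytes are FF 1A.

FF 1A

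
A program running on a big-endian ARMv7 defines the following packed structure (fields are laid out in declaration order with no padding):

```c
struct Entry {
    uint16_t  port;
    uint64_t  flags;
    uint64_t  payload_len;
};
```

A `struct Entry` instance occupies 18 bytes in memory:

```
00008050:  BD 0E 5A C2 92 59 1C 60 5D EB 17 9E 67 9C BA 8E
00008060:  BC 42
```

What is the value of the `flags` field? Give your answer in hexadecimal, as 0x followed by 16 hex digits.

`flags` follows `port` (2 bytes), so it starts at byte offset 2 and occupies 8 bytes.
Bytes at offsets 2..9: 5A C2 92 59 1C 60 5D EB.
Big-endian stores the most-significant byte at the lowest address.
The bytes are already most-significant first: 0x5AC292591C605DEB.

0x5AC292591C605DEB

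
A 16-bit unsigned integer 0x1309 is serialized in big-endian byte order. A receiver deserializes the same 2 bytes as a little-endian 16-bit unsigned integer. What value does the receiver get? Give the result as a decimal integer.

2323

Stored big-endian, the bytes at ascending addresses are 13 09.
Read back as little-endian, the first byte is least significant, giving 0x0913.
0x0913 = 2323.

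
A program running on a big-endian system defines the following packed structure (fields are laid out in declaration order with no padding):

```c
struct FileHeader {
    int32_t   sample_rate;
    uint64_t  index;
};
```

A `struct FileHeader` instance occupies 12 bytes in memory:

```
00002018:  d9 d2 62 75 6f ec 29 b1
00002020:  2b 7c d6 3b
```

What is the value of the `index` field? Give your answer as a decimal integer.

8064866873629267515

`index` follows `sample_rate` (4 bytes), so it starts at byte offset 4 and occupies 8 bytes.
Bytes at offsets 4..11: 6F EC 29 B1 2B 7C D6 3B.
Big-endian stores the most-significant byte at the lowest address.
The bytes are already most-significant first: 0x6FEC29B12B7CD63B.
0x6FEC29B12B7CD63B = 8064866873629267515.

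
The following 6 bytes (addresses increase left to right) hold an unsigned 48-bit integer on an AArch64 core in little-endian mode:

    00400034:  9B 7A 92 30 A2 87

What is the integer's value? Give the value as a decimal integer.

In little-endian order the low byte comes first in memory.
Reassemble most-significant byte first: 87 A2 30 92 7A 9B → 0x87A230927A9B.
0x87A230927A9B = 149130669357723.

149130669357723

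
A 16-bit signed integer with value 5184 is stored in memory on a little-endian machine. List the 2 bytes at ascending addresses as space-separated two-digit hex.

5184 in hexadecimal, padded to 16 bits, is 0x1440.
Split into bytes (most-significant first): 14 40.
Little-endian stores the least-significant byte at the lowest address.
So at ascending addresses the bytes are 40 14.

40 14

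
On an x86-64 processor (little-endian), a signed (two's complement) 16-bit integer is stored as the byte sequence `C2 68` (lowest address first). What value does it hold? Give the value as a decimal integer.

In little-endian order the low byte comes first in memory.
Reassemble most-significant byte first: 68 C2 → 0x68C2.
0x68C2 = 26818.

26818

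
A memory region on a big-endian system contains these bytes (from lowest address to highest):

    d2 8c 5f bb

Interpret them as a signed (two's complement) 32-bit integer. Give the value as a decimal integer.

-762552389

Big-endian stores the most-significant byte at the lowest address.
The bytes are already most-significant first: 0xD28C5FBB.
Top bit is set, so as a signed 32-bit value this is 0xD28C5FBB − 2^32 = -762552389.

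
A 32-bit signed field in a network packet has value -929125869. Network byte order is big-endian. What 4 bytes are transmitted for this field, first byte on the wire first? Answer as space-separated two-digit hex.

C8 9E AA 13

Two's complement of -929125869 in 32 bits: 929125869 = 0x376155ED; invert → 0xC89EAA12; add 1 → 0xC89EAA13.
Split into bytes (most-significant first): C8 9E AA 13.
Big-endian stores the most-significant byte at the lowest address.
So the memory order matches the most-significant-first order: C8 9E AA 13.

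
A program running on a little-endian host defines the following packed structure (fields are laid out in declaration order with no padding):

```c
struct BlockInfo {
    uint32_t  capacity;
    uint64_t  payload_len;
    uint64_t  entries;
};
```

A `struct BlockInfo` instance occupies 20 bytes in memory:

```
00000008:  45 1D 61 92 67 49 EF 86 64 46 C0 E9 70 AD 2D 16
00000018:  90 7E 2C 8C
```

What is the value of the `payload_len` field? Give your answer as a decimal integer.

16843540003940157799

`payload_len` follows `capacity` (4 bytes), so it starts at byte offset 4 and occupies 8 bytes.
Bytes at offsets 4..11: 67 49 EF 86 64 46 C0 E9.
Little-endian stores the least-significant byte at the lowest address.
Reassemble most-significant byte first: E9 C0 46 64 86 EF 49 67 → 0xE9C0466486EF4967.
0xE9C0466486EF4967 = 16843540003940157799.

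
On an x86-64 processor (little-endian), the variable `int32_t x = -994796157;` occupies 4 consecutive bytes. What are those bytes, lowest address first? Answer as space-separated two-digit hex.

Two's complement of -994796157 in 32 bits: 994796157 = 0x3B4B627D; invert → 0xC4B49D82; add 1 → 0xC4B49D83.
Split into bytes (most-significant first): C4 B4 9D 83.
Little-endian: lowest address holds the least-significant byte.
So at ascending addresses the bytes are 83 9D B4 C4.

83 9D B4 C4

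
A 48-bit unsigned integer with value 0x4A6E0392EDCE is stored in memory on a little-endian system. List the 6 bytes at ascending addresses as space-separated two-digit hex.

Split into bytes (most-significant first): 4A 6E 03 92 ED CE.
Little-endian stores the least-significant byte at the lowest address.
So at ascending addresses the bytes are CE ED 92 03 6E 4A.

CE ED 92 03 6E 4A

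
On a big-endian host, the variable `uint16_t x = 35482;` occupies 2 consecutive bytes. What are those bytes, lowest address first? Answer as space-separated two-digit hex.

8A 9A

35482 in hexadecimal, padded to 16 bits, is 0x8A9A.
Split into bytes (most-significant first): 8A 9A.
Big-endian stores the most-significant byte at the lowest address.
So the memory order matches the most-significant-first order: 8A 9A.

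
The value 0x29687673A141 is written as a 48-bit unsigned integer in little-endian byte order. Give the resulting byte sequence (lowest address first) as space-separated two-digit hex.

Split into bytes (most-significant first): 29 68 76 73 A1 41.
Little-endian: lowest address holds the least-significant byte.
So at ascending addresses the bytes are 41 A1 73 76 68 29.

41 A1 73 76 68 29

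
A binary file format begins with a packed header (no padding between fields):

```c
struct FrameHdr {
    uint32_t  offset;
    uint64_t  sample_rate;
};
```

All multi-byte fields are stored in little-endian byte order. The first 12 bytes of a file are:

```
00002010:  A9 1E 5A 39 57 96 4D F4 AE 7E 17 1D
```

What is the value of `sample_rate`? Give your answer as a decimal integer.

`sample_rate` follows `offset` (4 bytes), so it starts at byte offset 4 and occupies 8 bytes.
Bytes at offsets 4..11: 57 96 4D F4 AE 7E 17 1D.
Little-endian: lowest address holds the least-significant byte.
Reassemble most-significant byte first: 1D 17 7E AE F4 4D 96 57 → 0x1D177EAEF44D9657.
0x1D177EAEF44D9657 = 2096283441452389975.

2096283441452389975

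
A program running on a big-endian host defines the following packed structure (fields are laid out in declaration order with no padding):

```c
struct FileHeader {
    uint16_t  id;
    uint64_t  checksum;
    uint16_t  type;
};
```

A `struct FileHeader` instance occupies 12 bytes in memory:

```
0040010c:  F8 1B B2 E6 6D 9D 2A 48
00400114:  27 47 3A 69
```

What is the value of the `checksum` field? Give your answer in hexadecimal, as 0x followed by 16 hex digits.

`checksum` follows `id` (2 bytes), so it starts at byte offset 2 and occupies 8 bytes.
Bytes at offsets 2..9: B2 E6 6D 9D 2A 48 27 47.
Big-endian: lowest address holds the most-significant byte.
The bytes are already most-significant first: 0xB2E66D9D2A482747.

0xB2E66D9D2A482747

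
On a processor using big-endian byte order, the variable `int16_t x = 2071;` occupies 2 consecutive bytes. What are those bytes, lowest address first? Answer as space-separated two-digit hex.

2071 in hexadecimal, padded to 16 bits, is 0x0817.
Split into bytes (most-significant first): 08 17.
Big-endian stores the most-significant byte at the lowest address.
So the memory order matches the most-significant-first order: 08 17.

08 17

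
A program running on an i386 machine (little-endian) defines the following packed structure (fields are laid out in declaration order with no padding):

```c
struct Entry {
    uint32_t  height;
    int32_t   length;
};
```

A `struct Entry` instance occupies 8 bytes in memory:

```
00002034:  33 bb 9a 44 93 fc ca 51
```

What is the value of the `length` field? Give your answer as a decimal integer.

`length` follows `height` (4 bytes), so it starts at byte offset 4 and occupies 4 bytes.
Bytes at offsets 4..7: 93 FC CA 51.
In little-endian order the low byte comes first in memory.
Reassemble most-significant byte first: 51 CA FC 93 → 0x51CAFC93.
0x51CAFC93 = 1372257427.

1372257427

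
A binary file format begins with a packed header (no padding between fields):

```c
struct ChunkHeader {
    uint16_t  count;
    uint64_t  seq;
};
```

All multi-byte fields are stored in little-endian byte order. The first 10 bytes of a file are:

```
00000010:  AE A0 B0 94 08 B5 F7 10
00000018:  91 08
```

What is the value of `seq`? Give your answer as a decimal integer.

`seq` follows `count` (2 bytes), so it starts at byte offset 2 and occupies 8 bytes.
Bytes at offsets 2..9: B0 94 08 B5 F7 10 91 08.
Little-endian stores the least-significant byte at the lowest address.
Reassemble most-significant byte first: 08 91 10 F7 B5 08 94 B0 → 0x089110F7B50894B0.
0x089110F7B50894B0 = 617293280006673584.

617293280006673584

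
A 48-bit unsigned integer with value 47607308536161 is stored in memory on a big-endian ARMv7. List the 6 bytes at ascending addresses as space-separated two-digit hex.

47607308536161 in hexadecimal, padded to 48 bits, is 0x2B4C70B6C961.
Split into bytes (most-significant first): 2B 4C 70 B6 C9 61.
In big-endian order the high byte comes first in memory.
So the memory order matches the most-significant-first order: 2B 4C 70 B6 C9 61.

2B 4C 70 B6 C9 61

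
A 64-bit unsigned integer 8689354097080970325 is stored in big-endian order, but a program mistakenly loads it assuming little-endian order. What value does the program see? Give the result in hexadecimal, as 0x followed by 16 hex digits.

0x55AC185C83C99678

8689354097080970325 in 64-bit hexadecimal is 0x7896C9835C18AC55.
Stored big-endian, the bytes at ascending addresses are 78 96 C9 83 5C 18 AC 55.
Read back as little-endian, the first byte is least significant, giving 0x55AC185C83C99678.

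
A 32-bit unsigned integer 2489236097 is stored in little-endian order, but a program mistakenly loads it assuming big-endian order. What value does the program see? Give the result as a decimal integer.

2489236097 in 32-bit hexadecimal is 0x945EBA81.
Stored little-endian, the bytes at ascending addresses are 81 BA 5E 94.
Read back as big-endian, the last byte is least significant, giving 0x81BA5E94.
0x81BA5E94 = 2176474772.

2176474772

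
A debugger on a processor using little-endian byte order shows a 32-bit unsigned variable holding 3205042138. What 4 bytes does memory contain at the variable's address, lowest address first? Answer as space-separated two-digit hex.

DA 0F 09 BF

3205042138 in hexadecimal, padded to 32 bits, is 0xBF090FDA.
Split into bytes (most-significant first): BF 09 0F DA.
Little-endian stores the least-significant byte at the lowest address.
So at ascending addresses the bytes are DA 0F 09 BF.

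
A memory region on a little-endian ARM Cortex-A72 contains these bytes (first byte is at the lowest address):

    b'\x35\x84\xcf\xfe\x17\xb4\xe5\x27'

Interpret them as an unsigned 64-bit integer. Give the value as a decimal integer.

2874901952298189877

Little-endian: lowest address holds the least-significant byte.
Reassemble most-significant byte first: 27 E5 B4 17 FE CF 84 35 → 0x27E5B417FECF8435.
0x27E5B417FECF8435 = 2874901952298189877.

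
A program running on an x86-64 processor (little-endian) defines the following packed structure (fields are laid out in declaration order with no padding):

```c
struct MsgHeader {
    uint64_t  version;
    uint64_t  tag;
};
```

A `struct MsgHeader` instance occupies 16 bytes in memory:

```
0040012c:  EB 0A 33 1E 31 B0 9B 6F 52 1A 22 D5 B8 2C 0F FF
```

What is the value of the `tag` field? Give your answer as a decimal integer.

18378957776683670098

`tag` follows `version` (8 bytes), so it starts at byte offset 8 and occupies 8 bytes.
Bytes at offsets 8..15: 52 1A 22 D5 B8 2C 0F FF.
Little-endian: lowest address holds the least-significant byte.
Reassemble most-significant byte first: FF 0F 2C B8 D5 22 1A 52 → 0xFF0F2CB8D5221A52.
0xFF0F2CB8D5221A52 = 18378957776683670098.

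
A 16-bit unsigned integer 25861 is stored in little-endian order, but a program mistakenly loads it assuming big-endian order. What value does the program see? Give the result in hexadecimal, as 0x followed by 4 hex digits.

0x0565

25861 in 16-bit hexadecimal is 0x6505.
Stored little-endian, the bytes at ascending addresses are 05 65.
Read back as big-endian, the last byte is least significant, giving 0x0565.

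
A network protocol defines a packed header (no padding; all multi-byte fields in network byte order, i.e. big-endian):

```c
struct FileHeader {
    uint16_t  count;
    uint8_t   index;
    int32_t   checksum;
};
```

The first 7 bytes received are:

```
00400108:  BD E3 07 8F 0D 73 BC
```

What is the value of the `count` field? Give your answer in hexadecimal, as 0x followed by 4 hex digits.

0xBDE3

`count` is the first field, at byte offset 0, occupying 2 bytes.
Bytes at offsets 0..1: BD E3.
In big-endian order the high byte comes first in memory.
The bytes are already most-significant first: 0xBDE3.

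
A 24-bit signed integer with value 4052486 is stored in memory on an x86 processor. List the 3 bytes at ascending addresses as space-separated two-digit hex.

06 D6 3D

4052486 in hexadecimal, padded to 24 bits, is 0x3DD606.
Split into bytes (most-significant first): 3D D6 06.
Little-endian: lowest address holds the least-significant byte.
So at ascending addresses the bytes are 06 D6 3D.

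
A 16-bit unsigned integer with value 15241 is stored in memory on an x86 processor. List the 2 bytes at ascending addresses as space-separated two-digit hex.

15241 in hexadecimal, padded to 16 bits, is 0x3B89.
Split into bytes (most-significant first): 3B 89.
In little-endian order the low byte comes first in memory.
So at ascending addresses the bytes are 89 3B.

89 3B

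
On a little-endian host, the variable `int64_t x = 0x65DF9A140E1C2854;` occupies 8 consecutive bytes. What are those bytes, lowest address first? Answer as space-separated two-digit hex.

54 28 1C 0E 14 9A DF 65

Split into bytes (most-significant first): 65 DF 9A 14 0E 1C 28 54.
In little-endian order the low byte comes first in memory.
So at ascending addresses the bytes are 54 28 1C 0E 14 9A DF 65.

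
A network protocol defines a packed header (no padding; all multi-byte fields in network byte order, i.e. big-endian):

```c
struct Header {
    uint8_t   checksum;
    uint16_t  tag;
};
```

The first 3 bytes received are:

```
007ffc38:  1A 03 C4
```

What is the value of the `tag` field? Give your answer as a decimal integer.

964

`tag` follows `checksum` (1 byte), so it starts at byte offset 1 and occupies 2 bytes.
Bytes at offsets 1..2: 03 C4.
Big-endian stores the most-significant byte at the lowest address.
The bytes are already most-significant first: 0x03C4.
0x03C4 = 964.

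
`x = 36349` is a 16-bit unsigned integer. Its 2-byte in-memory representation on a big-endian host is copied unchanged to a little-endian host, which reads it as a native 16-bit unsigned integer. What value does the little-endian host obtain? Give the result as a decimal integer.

64909

36349 in 16-bit hexadecimal is 0x8DFD.
Stored big-endian, the bytes at ascending addresses are 8D FD.
Read back as little-endian, the first byte is least significant, giving 0xFD8D.
0xFD8D = 64909.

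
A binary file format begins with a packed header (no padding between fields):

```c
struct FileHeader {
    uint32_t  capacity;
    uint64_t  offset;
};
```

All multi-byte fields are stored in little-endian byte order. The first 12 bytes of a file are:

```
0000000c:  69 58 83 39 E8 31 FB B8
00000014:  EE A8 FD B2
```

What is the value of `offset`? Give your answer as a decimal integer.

12897650651118121448

`offset` follows `capacity` (4 bytes), so it starts at byte offset 4 and occupies 8 bytes.
Bytes at offsets 4..11: E8 31 FB B8 EE A8 FD B2.
Little-endian: lowest address holds the least-significant byte.
Reassemble most-significant byte first: B2 FD A8 EE B8 FB 31 E8 → 0xB2FDA8EEB8FB31E8.
0xB2FDA8EEB8FB31E8 = 12897650651118121448.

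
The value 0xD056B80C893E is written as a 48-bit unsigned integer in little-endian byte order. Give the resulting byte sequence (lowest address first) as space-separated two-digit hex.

3E 89 0C B8 56 D0

Split into bytes (most-significant first): D0 56 B8 0C 89 3E.
In little-endian order the low byte comes first in memory.
So at ascending addresses the bytes are 3E 89 0C B8 56 D0.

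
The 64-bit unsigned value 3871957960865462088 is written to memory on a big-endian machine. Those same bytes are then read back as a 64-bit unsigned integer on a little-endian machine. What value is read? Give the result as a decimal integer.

3871957960865462088 in 64-bit hexadecimal is 0x35BBF5403AA1B748.
Stored big-endian, the bytes at ascending addresses are 35 BB F5 40 3A A1 B7 48.
Read back as little-endian, the first byte is least significant, giving 0x48B7A13A40F5BB35.
0x48B7A13A40F5BB35 = 5239833963038882613.

5239833963038882613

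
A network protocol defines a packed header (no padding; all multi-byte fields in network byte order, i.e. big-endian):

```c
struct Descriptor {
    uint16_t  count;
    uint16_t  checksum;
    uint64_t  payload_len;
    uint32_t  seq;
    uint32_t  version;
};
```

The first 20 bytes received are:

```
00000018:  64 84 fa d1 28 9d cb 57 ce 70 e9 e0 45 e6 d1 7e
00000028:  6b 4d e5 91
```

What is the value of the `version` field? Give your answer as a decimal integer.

`version` follows `count` (2 B), `checksum` (2 B), `payload_len` (8 B), `seq` (4 B), so it starts at offset 2 + 2 + 8 + 4 = 16 and occupies 4 bytes.
Bytes at offsets 16..19: 6B 4D E5 91.
Big-endian stores the most-significant byte at the lowest address.
The bytes are already most-significant first: 0x6B4DE591.
0x6B4DE591 = 1800267153.

1800267153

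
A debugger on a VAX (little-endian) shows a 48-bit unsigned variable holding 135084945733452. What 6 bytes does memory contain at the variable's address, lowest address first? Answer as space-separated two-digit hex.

135084945733452 in hexadecimal, padded to 48 bits, is 0x7ADBEA34774C.
Split into bytes (most-significant first): 7A DB EA 34 77 4C.
In little-endian order the low byte comes first in memory.
So at ascending addresses the bytes are 4C 77 34 EA DB 7A.

4C 77 34 EA DB 7A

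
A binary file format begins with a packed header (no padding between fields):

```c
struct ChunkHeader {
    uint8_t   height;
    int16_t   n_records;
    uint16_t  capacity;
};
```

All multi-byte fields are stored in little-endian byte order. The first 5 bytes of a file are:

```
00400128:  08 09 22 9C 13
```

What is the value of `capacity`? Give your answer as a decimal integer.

5020

`capacity` follows `height` (1 B), `n_records` (2 B), so it starts at offset 1 + 2 = 3 and occupies 2 bytes.
Bytes at offsets 3..4: 9C 13.
Little-endian stores the least-significant byte at the lowest address.
Reassemble most-significant byte first: 13 9C → 0x139C.
0x139C = 5020.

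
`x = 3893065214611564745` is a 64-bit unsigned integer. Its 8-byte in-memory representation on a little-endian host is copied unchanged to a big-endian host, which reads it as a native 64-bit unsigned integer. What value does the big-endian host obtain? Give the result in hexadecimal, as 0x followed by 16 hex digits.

0xC9285AB42FF20636

3893065214611564745 in 64-bit hexadecimal is 0x3606F22FB45A28C9.
Stored little-endian, the bytes at ascending addresses are C9 28 5A B4 2F F2 06 36.
Read back as big-endian, the last byte is least significant, giving 0xC9285AB42FF20636.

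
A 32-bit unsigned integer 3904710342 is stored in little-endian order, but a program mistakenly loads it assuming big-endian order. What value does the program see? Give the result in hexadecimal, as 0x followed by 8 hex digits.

3904710342 in 32-bit hexadecimal is 0xE8BD26C6.
Stored little-endian, the bytes at ascending addresses are C6 26 BD E8.
Read back as big-endian, the last byte is least significant, giving 0xC626BDE8.

0xC626BDE8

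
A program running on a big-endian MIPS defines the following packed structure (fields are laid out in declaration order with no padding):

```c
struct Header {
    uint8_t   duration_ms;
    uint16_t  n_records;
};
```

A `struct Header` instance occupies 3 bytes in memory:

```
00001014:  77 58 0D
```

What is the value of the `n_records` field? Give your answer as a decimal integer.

`n_records` follows `duration_ms` (1 byte), so it starts at byte offset 1 and occupies 2 bytes.
Bytes at offsets 1..2: 58 0D.
In big-endian order the high byte comes first in memory.
The bytes are already most-significant first: 0x580D.
0x580D = 22541.

22541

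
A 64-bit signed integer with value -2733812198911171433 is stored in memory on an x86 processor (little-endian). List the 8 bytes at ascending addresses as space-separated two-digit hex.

97 24 45 19 4A 8C 0F DA

Two's complement of -2733812198911171433 in 64 bits: 2733812198911171433 = 0x25F073B5E6BADB69; invert → 0xDA0F8C4A19452496; add 1 → 0xDA0F8C4A19452497.
Split into bytes (most-significant first): DA 0F 8C 4A 19 45 24 97.
Little-endian: lowest address holds the least-significant byte.
So at ascending addresses the bytes are 97 24 45 19 4A 8C 0F DA.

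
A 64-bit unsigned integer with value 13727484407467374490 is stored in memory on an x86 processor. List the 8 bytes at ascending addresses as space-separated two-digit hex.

9A 77 CE 56 56 D2 81 BE

13727484407467374490 in hexadecimal, padded to 64 bits, is 0xBE81D25656CE779A.
Split into bytes (most-significant first): BE 81 D2 56 56 CE 77 9A.
In little-endian order the low byte comes first in memory.
So at ascending addresses the bytes are 9A 77 CE 56 56 D2 81 BE.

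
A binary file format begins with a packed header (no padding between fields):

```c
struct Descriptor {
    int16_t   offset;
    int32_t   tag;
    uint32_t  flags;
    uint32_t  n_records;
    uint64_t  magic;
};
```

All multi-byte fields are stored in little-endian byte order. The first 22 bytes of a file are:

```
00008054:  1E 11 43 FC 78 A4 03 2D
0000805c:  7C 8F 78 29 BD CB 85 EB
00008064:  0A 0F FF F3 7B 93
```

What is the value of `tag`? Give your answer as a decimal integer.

`tag` follows `offset` (2 bytes), so it starts at byte offset 2 and occupies 4 bytes.
Bytes at offsets 2..5: 43 FC 78 A4.
In little-endian order the low byte comes first in memory.
Reassemble most-significant byte first: A4 78 FC 43 → 0xA478FC43.
Top bit is set, so as a signed 32-bit value this is 0xA478FC43 − 2^32 = -1535574973.

-1535574973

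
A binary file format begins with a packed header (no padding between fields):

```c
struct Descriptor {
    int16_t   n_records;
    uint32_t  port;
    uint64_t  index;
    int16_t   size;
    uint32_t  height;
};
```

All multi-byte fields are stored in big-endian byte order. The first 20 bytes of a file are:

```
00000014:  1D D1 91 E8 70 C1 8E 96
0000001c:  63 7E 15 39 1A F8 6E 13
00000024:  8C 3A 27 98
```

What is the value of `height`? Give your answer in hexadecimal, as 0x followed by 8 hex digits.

0x8C3A2798

`height` follows `n_records` (2 B), `port` (4 B), `index` (8 B), `size` (2 B), so it starts at offset 2 + 4 + 8 + 2 = 16 and occupies 4 bytes.
Bytes at offsets 16..19: 8C 3A 27 98.
In big-endian order the high byte comes first in memory.
The bytes are already most-significant first: 0x8C3A2798.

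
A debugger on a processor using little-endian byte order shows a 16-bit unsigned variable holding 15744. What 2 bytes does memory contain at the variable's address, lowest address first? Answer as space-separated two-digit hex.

80 3D

15744 in hexadecimal, padded to 16 bits, is 0x3D80.
Split into bytes (most-significant first): 3D 80.
Little-endian stores the least-significant byte at the lowest address.
So at ascending addresses the bytes are 80 3D.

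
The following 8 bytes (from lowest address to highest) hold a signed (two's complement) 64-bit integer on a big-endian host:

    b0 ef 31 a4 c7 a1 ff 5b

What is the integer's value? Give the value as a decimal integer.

-5697280419806707877

Big-endian stores the most-significant byte at the lowest address.
The bytes are already most-significant first: 0xB0EF31A4C7A1FF5B.
Top bit is set, so as a signed 64-bit value this is 0xB0EF31A4C7A1FF5B − 2^64 = -5697280419806707877.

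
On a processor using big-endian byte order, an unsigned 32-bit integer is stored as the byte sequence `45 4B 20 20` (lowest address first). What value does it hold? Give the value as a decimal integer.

1162551328

Big-endian stores the most-significant byte at the lowest address.
The bytes are already most-significant first: 0x454B2020.
0x454B2020 = 1162551328.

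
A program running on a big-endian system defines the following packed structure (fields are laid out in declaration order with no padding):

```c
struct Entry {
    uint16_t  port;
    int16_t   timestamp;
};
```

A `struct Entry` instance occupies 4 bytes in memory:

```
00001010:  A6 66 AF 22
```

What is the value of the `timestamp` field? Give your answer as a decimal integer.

`timestamp` follows `port` (2 bytes), so it starts at byte offset 2 and occupies 2 bytes.
Bytes at offsets 2..3: AF 22.
In big-endian order the high byte comes first in memory.
The bytes are already most-significant first: 0xAF22.
Top bit is set, so as a signed 16-bit value this is 0xAF22 − 2^16 = -20702.

-20702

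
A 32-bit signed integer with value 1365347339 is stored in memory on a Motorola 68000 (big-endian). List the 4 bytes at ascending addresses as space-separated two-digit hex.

1365347339 in hexadecimal, padded to 32 bits, is 0x51618C0B.
Split into bytes (most-significant first): 51 61 8C 0B.
In big-endian order the high byte comes first in memory.
So the memory order matches the most-significant-first order: 51 61 8C 0B.

51 61 8C 0B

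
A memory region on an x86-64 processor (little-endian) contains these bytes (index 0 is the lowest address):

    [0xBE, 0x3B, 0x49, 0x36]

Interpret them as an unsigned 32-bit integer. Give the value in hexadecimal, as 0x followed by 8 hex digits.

Little-endian: lowest address holds the least-significant byte.
Reassemble most-significant byte first: 36 49 3B BE → 0x36493BBE.

0x36493BBE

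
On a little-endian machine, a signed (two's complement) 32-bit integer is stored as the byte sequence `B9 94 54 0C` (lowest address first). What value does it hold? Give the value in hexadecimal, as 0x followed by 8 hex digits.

Little-endian stores the least-significant byte at the lowest address.
Reassemble most-significant byte first: 0C 54 94 B9 → 0x0C5494B9.

0x0C5494B9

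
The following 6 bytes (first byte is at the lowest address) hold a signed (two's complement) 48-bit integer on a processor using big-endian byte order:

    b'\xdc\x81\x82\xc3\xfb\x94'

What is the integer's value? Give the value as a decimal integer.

Big-endian stores the most-significant byte at the lowest address.
The bytes are already most-significant first: 0xDC8182C3FB94.
Top bit is set, so as a signed 48-bit value this is 0xDC8182C3FB94 − 2^48 = -39026173936748.

-39026173936748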